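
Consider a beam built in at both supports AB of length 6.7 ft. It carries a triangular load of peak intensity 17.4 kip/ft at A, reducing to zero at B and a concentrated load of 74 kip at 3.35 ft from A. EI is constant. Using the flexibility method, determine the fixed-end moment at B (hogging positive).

M_B = 88.01 kip·ft

Release both end moments; the primary structure is a simply-supported span AB with redundants M_A and M_B.
On the primary (simply-supported) span, the end slopes from the loading are:
  at A: triangular load, peak 17.4: w₀L³/(45EI) = 116.3/EI
  at B: triangular load, peak 17.4: 7w₀L³/(360EI) = 101.8/EI
  at A: point load 74 at a = 3.35: Pab(L + b)/(6LEI) = 207.6/EI
  at B: point load 74 at a = 3.35: Pab(L + a)/(6LEI) = 207.6/EI
  θ_A0 = 323.9/EI,  θ_B0 = 309.4/EI
Flexibility coefficients: a unit moment at one end gives L/(3EI) there and L/(6EI) at the far end, so f₁₁ = f₂₂ = 2.233/EI and f₁₂ = f₂₁ = 1.117/EI.
Compatibility — zero rotation at each built-in end:
  2.233 M_A + 1.117 M_B = 323.9
  1.117 M_A + 2.233 M_B = 309.4
Solving the pair gives M_A = 101 kip·ft and M_B = 88.01 kip·ft (hogging).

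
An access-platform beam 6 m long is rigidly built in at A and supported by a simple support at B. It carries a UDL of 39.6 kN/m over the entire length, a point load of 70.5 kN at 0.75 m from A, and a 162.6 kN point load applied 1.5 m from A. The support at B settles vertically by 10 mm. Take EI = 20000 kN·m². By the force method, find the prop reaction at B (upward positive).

R_B = 101.9 kN

Release the roller at B. Primary structure: cantilever fixed at A.
Primary-structure tip deflection at B by superposition:
  UDL 39.6: wL⁴/(8EI) = 6415/EI
  point load 70.5 at a = 0.75: Pa²(3L − a)/(6EI) = 114/EI
  point load 162.6 at a = 1.5: Pa²(3L − a)/(6EI) = 1006/EI
  δ_0 = 7535/EI
Tip deflection under a unit load at B: L³/(3EI) = 72/EI.
With EI = 20000 kN·m²: δ_0 = 0.37676 m and δ_{BB} = 0.0036 m/kN.
Compatibility — the beam at B must follow the support down by 0.01 m: δ_0 − R_B·δ_{BB} = 0.01, so R_B = (0.37676 − 0.01)/0.0036 = 101.9 kN.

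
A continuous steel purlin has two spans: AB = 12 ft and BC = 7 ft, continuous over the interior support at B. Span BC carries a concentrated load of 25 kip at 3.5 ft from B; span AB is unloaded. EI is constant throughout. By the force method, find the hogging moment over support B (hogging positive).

M_B = 12.09 kip·ft

Release continuity at B by inserting a hinge; the redundant is the internal moment M_B. The primary structure is two simply-supported spans AB and BC.
Discontinuity in slope at B on the released structure — sum the simple-span end rotations:
  span BC: point load 25 at a = 3.5: Pab(L + b)/(6LEI) = 76.56/EI
  relative rotation θ_0 = (0 + 76.56)/EI = 76.56/EI
A unit hogging moment at B produces rotation L₁/(3EI) + L₂/(3EI) = 6.333/EI.
Compatibility: M_B·(L₁+L₂)/(3EI) = θ_0, giving M_B = 12.09 kip·ft (hogging).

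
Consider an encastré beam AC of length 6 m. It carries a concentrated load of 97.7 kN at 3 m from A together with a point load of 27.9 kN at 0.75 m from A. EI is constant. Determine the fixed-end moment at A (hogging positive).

M_A = 89.3 kN·m

Release both end moments; the primary structure is a simply-supported span AC with redundants M_A and M_C.
Simple-span end rotations at A and C under the given loads:
  at A: point load 97.7 at a = 3: Pab(L + b)/(6LEI) = 219.8/EI
  at C: point load 97.7 at a = 3: Pab(L + a)/(6LEI) = 219.8/EI
  at A: point load 27.9 at a = 0.75: Pab(L + b)/(6LEI) = 34.33/EI
  at C: point load 27.9 at a = 0.75: Pab(L + a)/(6LEI) = 20.6/EI
  θ_A0 = 254.2/EI,  θ_C0 = 240.4/EI
Flexibility coefficients: a unit moment at one end gives L/(3EI) there and L/(6EI) at the far end, so f₁₁ = f₂₂ = 2/EI and f₁₂ = f₂₁ = 1/EI.
Compatibility — zero rotation at each built-in end:
  2 M_A + 1 M_C = 254.2
  1 M_A + 2 M_C = 240.4
Solving the pair gives M_A = 89.3 kN·m and M_C = 75.56 kN·m (hogging).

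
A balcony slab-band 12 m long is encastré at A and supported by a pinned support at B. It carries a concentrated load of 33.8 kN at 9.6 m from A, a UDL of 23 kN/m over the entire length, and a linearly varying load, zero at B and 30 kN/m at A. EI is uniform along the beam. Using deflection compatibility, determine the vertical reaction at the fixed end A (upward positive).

Remove the prop at B; the released (primary) structure is a cantilever built in at A.
Free-end deflection of the primary structure under the applied loading (downward +):
  point load 33.8 at a = 9.6: Pa²(3L − a)/(6EI) = 13706/EI
  UDL 23: wL⁴/(8EI) = 59616/EI
  triangular load, peak 30 at the fixed end: w₀L⁴/(30EI) = 20736/EI
  δ_0 = 94058/EI
Tip deflection under a unit load at B: L³/(3EI) = 576/EI.
The prop prevents deflection at B: R_B = δ_0/δ_{BB} = 94058/576 = 163.3 kN.
Vertical equilibrium: R_A = ΣP − R_B = 489.8 − 163.3 = 326.5 kN.

R_A = 326.5 kN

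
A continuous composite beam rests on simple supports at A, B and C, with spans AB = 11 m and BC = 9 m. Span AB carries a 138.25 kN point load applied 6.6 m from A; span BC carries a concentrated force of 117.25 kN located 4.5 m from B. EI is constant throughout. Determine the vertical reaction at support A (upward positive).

Insert a hinge at B; M_B is the redundant, and each span becomes simply supported.
Discontinuity in slope at B on the released structure — sum the simple-span end rotations:
  span AB: point load 138.25 at a = 6.6: Pab(L + a)/(6LEI) = 1071/EI
  span BC: point load 117.25 at a = 4.5: Pab(L + b)/(6LEI) = 593.6/EI
  relative rotation θ_0 = (1071 + 593.6)/EI = 1664/EI
A unit hogging moment at B produces rotation L₁/(3EI) + L₂/(3EI) = 6.667/EI.
Slope continuity at B: θ_0 = M_B·6.667/EI, so M_B = 1664/6.667 = 249.6 kN·m (hogging).
Span AB, ΣM about A with M_B applied at B: R_B^{AB}·11 = 912.5 + 249.6, so R_B^{AB} = 105.6 kN and R_A = 138.2 − 105.6 = 32.61 kN.

R_A = 32.61 kN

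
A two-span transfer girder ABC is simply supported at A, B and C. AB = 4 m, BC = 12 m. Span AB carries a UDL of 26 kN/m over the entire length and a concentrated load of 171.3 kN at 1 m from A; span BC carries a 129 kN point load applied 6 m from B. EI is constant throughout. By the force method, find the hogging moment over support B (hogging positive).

Insert a hinge at B; M_B is the redundant, and each span becomes simply supported.
Discontinuity in slope at B on the released structure — sum the simple-span end rotations:
  span AB: UDL 26: wL³/(24EI) = 69.33/EI
  span AB: point load 171.3 at a = 1: Pab(L + a)/(6LEI) = 107.1/EI
  span BC: point load 129 at a = 6: Pab(L + b)/(6LEI) = 1161/EI
  relative rotation θ_0 = (176.4 + 1161)/EI = 1337/EI
A unit hogging moment at B produces rotation L₁/(3EI) + L₂/(3EI) = 5.333/EI.
Compatibility: M_B·(L₁+L₂)/(3EI) = θ_0, giving M_B = 250.8 kN·m (hogging).

M_B = 250.8 kN·m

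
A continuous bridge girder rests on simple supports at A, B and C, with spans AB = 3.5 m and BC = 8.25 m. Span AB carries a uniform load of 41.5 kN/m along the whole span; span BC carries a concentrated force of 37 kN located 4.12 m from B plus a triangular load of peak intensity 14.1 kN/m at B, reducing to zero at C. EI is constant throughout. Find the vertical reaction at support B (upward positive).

R_B = 172.3 kN

Take M_B as the redundant. Released structure: two simple spans AB and BC with a hinge at B.
Discontinuity in slope at B on the released structure — sum the simple-span end rotations:
  span AB: UDL 41.5: wL³/(24EI) = 74.14/EI
  span BC: point load 37 at a = 4.12: Pab(L + b)/(6LEI) = 157.5/EI
  span BC: triangular load, peak 14.1: w₀L³/(45EI) = 175.9/EI
  relative rotation θ_0 = (74.14 + 333.4)/EI = 407.5/EI
A unit hogging moment at B produces rotation L₁/(3EI) + L₂/(3EI) = 3.917/EI.
Compatibility: M_B·(L₁+L₂)/(3EI) = θ_0, giving M_B = 104.1 kN·m (hogging).
Span AB, ΣM about A with M_B applied at B: R_B^{AB}·3.5 = 254.2 + 104.1, so R_B^{AB} = 102.4 kN and R_A = 145.2 − 102.4 = 42.9 kN.
Span BC, ΣM about C: R_B^{BC}·8.25 = 472.7 + 104.1, so R_B^{BC} = 69.91 kN and R_C = 95.16 − 69.91 = 25.25 kN.
R_B = 102.4 + 69.91 = 172.3 kN.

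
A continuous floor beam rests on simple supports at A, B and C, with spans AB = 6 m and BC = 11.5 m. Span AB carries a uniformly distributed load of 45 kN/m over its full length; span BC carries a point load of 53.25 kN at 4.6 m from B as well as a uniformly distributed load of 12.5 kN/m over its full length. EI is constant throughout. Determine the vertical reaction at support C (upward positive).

Take M_B as the redundant. Released structure: two simple spans AB and BC with a hinge at B.
Rotations at B on the released spans (each span's end-slope, ×1/EI):
  span AB: UDL 45: wL³/(24EI) = 405/EI
  span BC: point load 53.25 at a = 4.6: Pab(L + b)/(6LEI) = 450.7/EI
  span BC: UDL 12.5: wL³/(24EI) = 792.1/EI
  relative rotation θ_0 = (405 + 1243)/EI = 1648/EI
A unit hogging moment at B produces rotation L₁/(3EI) + L₂/(3EI) = 5.833/EI.
Slope continuity at B: θ_0 = M_B·5.833/EI, so M_B = 1648/5.833 = 282.5 kN·m (hogging).
Span BC, ΣM about C: R_B^{BC}·11.5 = 1194 + 282.5, so R_B^{BC} = 128.4 kN and R_C = 197 − 128.4 = 68.61 kN.

R_C = 68.61 kN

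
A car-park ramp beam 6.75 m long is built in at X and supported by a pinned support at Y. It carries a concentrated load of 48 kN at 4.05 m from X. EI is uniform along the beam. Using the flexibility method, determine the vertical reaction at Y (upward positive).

R_Y = 20.74 kN

Take the reaction at Y as the redundant and release it; the primary structure is a cantilever fixed at X.
Free-end deflection of the primary structure under the applied loading (downward +):
  point load 48 at a = 4.05: Pa²(3L − a)/(6EI) = 2126/EI
Flexibility coefficient — unit upward force at Y: δ_{YY} = L³/(3EI) = 102.5/EI.
The prop prevents deflection at Y: R_Y = δ_0/δ_{YY} = 2126/102.5 = 20.74 kN.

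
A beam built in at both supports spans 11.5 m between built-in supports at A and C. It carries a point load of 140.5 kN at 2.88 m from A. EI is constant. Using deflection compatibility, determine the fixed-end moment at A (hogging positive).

Take the two fixed-end moments M_A, M_C as redundants; the released structure is the simple span AC.
On the primary (simply-supported) span, the end slopes from the loading are:
  at A: point load 140.5 at a = 2.88: Pab(L + b)/(6LEI) = 1017/EI
  at C: point load 140.5 at a = 2.88: Pab(L + a)/(6LEI) = 726.9/EI
  θ_A0 = 1017/EI,  θ_C0 = 726.9/EI
Flexibility coefficients: a unit moment at one end gives L/(3EI) there and L/(6EI) at the far end, so f₁₁ = f₂₂ = 3.833/EI and f₁₂ = f₂₁ = 1.917/EI.
Compatibility — zero rotation at each built-in end:
  3.833 M_A + 1.917 M_C = 1017
  1.917 M_A + 3.833 M_C = 726.9
Solving the pair gives M_A = 227.3 kN·m and M_C = 75.96 kN·m (hogging).

M_A = 227.3 kN·m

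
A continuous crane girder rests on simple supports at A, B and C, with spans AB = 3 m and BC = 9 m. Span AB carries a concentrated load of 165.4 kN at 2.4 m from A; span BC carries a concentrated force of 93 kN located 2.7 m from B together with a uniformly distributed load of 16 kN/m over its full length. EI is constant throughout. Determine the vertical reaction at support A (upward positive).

Release continuity at B by inserting a hinge; the redundant is the internal moment M_B. The primary structure is two simply-supported spans AB and BC.
End slopes at the hinge B, treating each span as simply supported:
  span AB: point load 165.4 at a = 2.4: Pab(L + a)/(6LEI) = 71.45/EI
  span BC: point load 93 at a = 2.7: Pab(L + b)/(6LEI) = 448.2/EI
  span BC: UDL 16: wL³/(24EI) = 486/EI
  relative rotation θ_0 = (71.45 + 934.2)/EI = 1006/EI
A unit hogging moment at B produces rotation L₁/(3EI) + L₂/(3EI) = 4/EI.
Slope continuity at B: θ_0 = M_B·4/EI, so M_B = 1006/4 = 251.4 kN·m (hogging).
Span AB, ΣM about A with M_B applied at B: R_B^{AB}·3 = 397 + 251.4, so R_B^{AB} = 216.1 kN and R_A = 165.4 − 216.1 = -50.73 kN.

R_A = -50.73 kN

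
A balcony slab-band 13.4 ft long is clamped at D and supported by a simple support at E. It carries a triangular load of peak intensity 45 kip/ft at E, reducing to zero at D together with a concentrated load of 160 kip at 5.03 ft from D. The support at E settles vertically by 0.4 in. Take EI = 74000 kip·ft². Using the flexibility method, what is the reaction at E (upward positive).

R_E = 192.3 kip

Release the roller at E. Primary structure: cantilever fixed at D.
Downward deflection at the released point E due to the loads:
  triangular load, peak 45 at the free end: 11w₀L⁴/(120EI) = 132997/EI
  point load 160 at a = 5.03: Pa²(3L − a)/(6EI) = 23729/EI
  δ_0 = 156726/EI
Tip deflection under a unit load at E: L³/(3EI) = 802/EI.
With EI = 74000 kip·ft²: δ_0 = 2.1179 ft and δ_{EE} = 0.010838 ft/kip.
Compatibility — the beam at E must follow the support down by 0.03333 ft: δ_0 − R_E·δ_{EE} = 0.03333, so R_E = (2.1179 − 0.03333)/0.010838 = 192.3 kip.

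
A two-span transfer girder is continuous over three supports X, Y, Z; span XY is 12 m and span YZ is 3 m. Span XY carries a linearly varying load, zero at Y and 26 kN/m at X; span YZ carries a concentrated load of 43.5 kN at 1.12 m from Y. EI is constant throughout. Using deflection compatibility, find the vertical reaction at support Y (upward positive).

Take M_Y as the redundant. Released structure: two simple spans XY and YZ with a hinge at Y.
Discontinuity in slope at Y on the released structure — sum the simple-span end rotations:
  span XY: triangular load, peak 26: 7w₀L³/(360EI) = 873.6/EI
  span YZ: point load 43.5 at a = 1.12: Pab(L + b)/(6LEI) = 24.83/EI
  relative rotation θ_0 = (873.6 + 24.83)/EI = 898.4/EI
A unit hogging moment at Y produces rotation L₁/(3EI) + L₂/(3EI) = 5/EI.
Slope continuity at Y: θ_0 = M_Y·5/EI, so M_Y = 898.4/5 = 179.7 kN·m (hogging).
Span XY, ΣM about X with M_Y applied at Y: R_Y^{XY}·12 = 624 + 179.7, so R_Y^{XY} = 66.97 kN and R_X = 156 − 66.97 = 89.03 kN.
Span YZ, ΣM about Z: R_Y^{YZ}·3 = 81.78 + 179.7, so R_Y^{YZ} = 87.16 kN and R_Z = 43.5 − 87.16 = -43.66 kN.
R_Y = 66.97 + 87.16 = 154.1 kN.

R_Y = 154.1 kN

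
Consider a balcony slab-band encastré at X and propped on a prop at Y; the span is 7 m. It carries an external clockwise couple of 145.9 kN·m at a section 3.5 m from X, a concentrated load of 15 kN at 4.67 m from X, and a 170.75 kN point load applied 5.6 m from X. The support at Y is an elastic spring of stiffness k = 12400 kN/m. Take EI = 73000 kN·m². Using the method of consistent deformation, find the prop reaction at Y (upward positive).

R_Y = 144 kN

Release the roller at Y. Primary structure: cantilever fixed at X.
Downward deflection at the released point Y due to the loads:
  clockwise couple 145.9 at a = 3.5: M₀a(2L − a)/(2EI) = 2681/EI
  point load 15 at a = 4.67: Pa²(3L − a)/(6EI) = 890.3/EI
  point load 170.75 at a = 5.6: Pa²(3L − a)/(6EI) = 13744/EI
  δ_0 = 17315/EI
Flexibility coefficient — unit upward force at Y: δ_{YY} = L³/(3EI) = 114.3/EI.
With EI = 73000 kN·m²: δ_0 = 0.23719 m and δ_{YY} = 0.001566 m/kN.
Compatibility — the spring shortens by R_Y/k under the reaction it provides: δ_0 − R_Y·δ_{YY} = R_Y/k. With 1/k = 0.000081 m/kN, R_Y = δ_0 / (δ_{YY} + 1/k) = 0.23719 / (0.001566 + 0.000081) = 144 kN.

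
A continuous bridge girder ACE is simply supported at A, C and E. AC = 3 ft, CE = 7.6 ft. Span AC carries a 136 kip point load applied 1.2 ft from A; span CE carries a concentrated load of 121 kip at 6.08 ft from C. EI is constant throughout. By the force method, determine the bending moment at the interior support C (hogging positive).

Take M_C as the redundant. Released structure: two simple spans AC and CE with a hinge at C.
Discontinuity in slope at C on the released structure — sum the simple-span end rotations:
  span AC: point load 136 at a = 1.2: Pab(L + a)/(6LEI) = 68.54/EI
  span CE: point load 121 at a = 6.08: Pab(L + b)/(6LEI) = 223.6/EI
  relative rotation θ_0 = (68.54 + 223.6)/EI = 292.2/EI
A unit hogging moment at C produces rotation L₁/(3EI) + L₂/(3EI) = 3.533/EI.
Compatibility: M_C·(L₁+L₂)/(3EI) = θ_0, giving M_C = 82.7 kip·ft (hogging).

M_C = 82.7 kip·ft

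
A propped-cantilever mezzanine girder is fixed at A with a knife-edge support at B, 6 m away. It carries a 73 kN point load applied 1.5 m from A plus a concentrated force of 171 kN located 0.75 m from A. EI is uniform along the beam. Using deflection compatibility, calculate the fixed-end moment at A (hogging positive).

M_A = 177.1 kN·m

Release the roller at B. Primary structure: cantilever fixed at A.
Primary-structure tip deflection at B by superposition:
  point load 73 at a = 1.5: Pa²(3L − a)/(6EI) = 451.7/EI
  point load 171 at a = 0.75: Pa²(3L − a)/(6EI) = 276.5/EI
  δ_0 = 728.2/EI
Flexibility coefficient — unit upward force at B: δ_{BB} = L³/(3EI) = 72/EI.
Compatibility at B: δ_0 − R_B·δ_{BB} = 0, so R_B = 728.2/72 = 10.11 kN.
Moment equilibrium about A: M_A = Σ(load moments about A) − R_B·L = 237.8 − 10.11×6 = 177.1 kN·m.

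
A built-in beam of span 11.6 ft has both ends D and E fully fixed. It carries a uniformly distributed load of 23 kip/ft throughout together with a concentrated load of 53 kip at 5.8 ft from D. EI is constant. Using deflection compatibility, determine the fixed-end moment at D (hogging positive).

Release both end moments; the primary structure is a simply-supported span DE with redundants M_D and M_E.
End rotations of the released simple span under the applied load (×1/EI):
  at D: UDL 23: wL³/(24EI) = 1496/EI
  at E: UDL 23: wL³/(24EI) = 1496/EI
  at D: point load 53 at a = 5.8: Pab(L + b)/(6LEI) = 445.7/EI
  at E: point load 53 at a = 5.8: Pab(L + a)/(6LEI) = 445.7/EI
  θ_D0 = 1942/EI,  θ_E0 = 1942/EI
Flexibility coefficients: a unit moment at one end gives L/(3EI) there and L/(6EI) at the far end, so f₁₁ = f₂₂ = 3.867/EI and f₁₂ = f₂₁ = 1.933/EI.
Compatibility — zero rotation at each built-in end:
  3.867 M_D + 1.933 M_E = 1942
  1.933 M_D + 3.867 M_E = 1942
Solving the pair gives M_D = 334.8 kip·ft and M_E = 334.8 kip·ft (hogging).

M_D = 334.8 kip·ft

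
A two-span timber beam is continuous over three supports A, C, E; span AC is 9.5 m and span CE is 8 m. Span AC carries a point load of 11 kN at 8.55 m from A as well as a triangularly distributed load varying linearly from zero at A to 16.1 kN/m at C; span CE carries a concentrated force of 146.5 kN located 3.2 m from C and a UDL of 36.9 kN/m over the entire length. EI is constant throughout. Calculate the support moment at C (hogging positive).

M_C = 295.3 kN·m

Release continuity at C by inserting a hinge; the redundant is the internal moment M_C. The primary structure is two simply-supported spans AC and CE.
End slopes at the hinge C, treating each span as simply supported:
  span AC: point load 11 at a = 8.55: Pab(L + a)/(6LEI) = 28.29/EI
  span AC: triangular load, peak 16.1: w₀L³/(45EI) = 306.7/EI
  span CE: point load 146.5 at a = 3.2: Pab(L + b)/(6LEI) = 600.1/EI
  span CE: UDL 36.9: wL³/(24EI) = 787.2/EI
  relative rotation θ_0 = (335 + 1387)/EI = 1722/EI
A unit hogging moment at C produces rotation L₁/(3EI) + L₂/(3EI) = 5.833/EI.
Slope continuity at C: θ_0 = M_C·5.833/EI, so M_C = 1722/5.833 = 295.3 kN·m (hogging).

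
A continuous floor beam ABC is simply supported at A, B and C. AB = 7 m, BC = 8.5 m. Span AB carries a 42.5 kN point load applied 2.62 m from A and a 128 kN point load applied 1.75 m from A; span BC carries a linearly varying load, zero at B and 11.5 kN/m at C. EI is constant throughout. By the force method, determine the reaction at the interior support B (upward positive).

Release continuity at B by inserting a hinge; the redundant is the internal moment M_B. The primary structure is two simply-supported spans AB and BC.
Rotations at B on the released spans (each span's end-slope, ×1/EI):
  span AB: point load 42.5 at a = 2.62: Pab(L + a)/(6LEI) = 111.7/EI
  span AB: point load 128 at a = 1.75: Pab(L + a)/(6LEI) = 245/EI
  span BC: triangular load, peak 11.5: 7w₀L³/(360EI) = 137.3/EI
  relative rotation θ_0 = (356.7 + 137.3)/EI = 494/EI
A unit hogging moment at B produces rotation L₁/(3EI) + L₂/(3EI) = 5.167/EI.
Slope continuity at B: θ_0 = M_B·5.167/EI, so M_B = 494/5.167 = 95.62 kN·m (hogging).
Span AB, ΣM about A with M_B applied at B: R_B^{AB}·7 = 335.4 + 95.62, so R_B^{AB} = 61.57 kN and R_A = 170.5 − 61.57 = 108.9 kN.
Span BC, ΣM about C: R_B^{BC}·8.5 = 138.5 + 95.62, so R_B^{BC} = 27.54 kN and R_C = 48.88 − 27.54 = 21.33 kN.
R_B = 61.57 + 27.54 = 89.11 kN.

R_B = 89.11 kN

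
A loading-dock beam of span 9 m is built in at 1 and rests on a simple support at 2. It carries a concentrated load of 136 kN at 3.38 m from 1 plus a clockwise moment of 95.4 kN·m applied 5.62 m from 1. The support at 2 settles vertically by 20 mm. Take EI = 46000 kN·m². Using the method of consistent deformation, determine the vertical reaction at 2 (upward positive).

R_2 = 35.04 kN

Choose R_2 as the redundant. The primary structure is the cantilever fixed at 1.
Free-end deflection of the primary structure under the applied loading (downward +):
  point load 136 at a = 3.38: Pa²(3L − a)/(6EI) = 6116/EI
  clockwise couple 95.4 at a = 5.62: M₀a(2L − a)/(2EI) = 3319/EI
  δ_0 = 9435/EI
Flexibility coefficient — unit upward force at 2: δ_{22} = L³/(3EI) = 243/EI.
With EI = 46000 kN·m²: δ_0 = 0.20511 m and δ_{22} = 0.005283 m/kN.
Compatibility — the beam at 2 must follow the support down by 0.02 m: δ_0 − R_2·δ_{22} = 0.02, so R_2 = (0.20511 − 0.02)/0.005283 = 35.04 kN.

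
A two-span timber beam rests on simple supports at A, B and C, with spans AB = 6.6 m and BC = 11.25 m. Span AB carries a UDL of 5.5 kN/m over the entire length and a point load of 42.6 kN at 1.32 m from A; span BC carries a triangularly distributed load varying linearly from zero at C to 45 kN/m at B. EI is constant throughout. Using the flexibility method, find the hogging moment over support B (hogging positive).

M_B = 260.4 kN·m

Take M_B as the redundant. Released structure: two simple spans AB and BC with a hinge at B.
End slopes at the hinge B, treating each span as simply supported:
  span AB: UDL 5.5: wL³/(24EI) = 65.88/EI
  span AB: point load 42.6 at a = 1.32: Pab(L + a)/(6LEI) = 59.38/EI
  span BC: triangular load, peak 45: w₀L³/(45EI) = 1424/EI
  relative rotation θ_0 = (125.3 + 1424)/EI = 1549/EI
A unit hogging moment at B produces rotation L₁/(3EI) + L₂/(3EI) = 5.95/EI.
Compatibility: M_B·(L₁+L₂)/(3EI) = θ_0, giving M_B = 260.4 kN·m (hogging).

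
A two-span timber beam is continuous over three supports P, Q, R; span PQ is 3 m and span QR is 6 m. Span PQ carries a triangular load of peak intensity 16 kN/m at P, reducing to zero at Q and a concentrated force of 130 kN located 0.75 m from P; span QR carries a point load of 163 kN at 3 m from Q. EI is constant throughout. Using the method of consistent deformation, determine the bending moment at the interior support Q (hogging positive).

M_Q = 140.3 kN·m

Insert a hinge at Q; M_Q is the redundant, and each span becomes simply supported.
Discontinuity in slope at Q on the released structure — sum the simple-span end rotations:
  span PQ: triangular load, peak 16: 7w₀L³/(360EI) = 8.4/EI
  span PQ: point load 130 at a = 0.75: Pab(L + a)/(6LEI) = 45.7/EI
  span QR: point load 163 at a = 3: Pab(L + b)/(6LEI) = 366.8/EI
  relative rotation θ_0 = (54.1 + 366.8)/EI = 420.9/EI
A unit hogging moment at Q produces rotation L₁/(3EI) + L₂/(3EI) = 3/EI.
Compatibility: M_Q·(L₁+L₂)/(3EI) = θ_0, giving M_Q = 140.3 kN·m (hogging).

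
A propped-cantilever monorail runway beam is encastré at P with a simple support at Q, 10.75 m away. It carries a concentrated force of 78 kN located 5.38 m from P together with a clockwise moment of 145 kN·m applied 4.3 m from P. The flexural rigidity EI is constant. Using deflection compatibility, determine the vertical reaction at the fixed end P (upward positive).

R_P = 40.64 kN

Take the reaction at Q as the redundant and release it; the primary structure is a cantilever fixed at P.
Deflection at Q on the released cantilever, summing each load's contribution:
  point load 78 at a = 5.38: Pa²(3L − a)/(6EI) = 10111/EI
  clockwise couple 145 at a = 4.3: M₀a(2L − a)/(2EI) = 5362/EI
  δ_0 = 15473/EI
Tip deflection under a unit load at Q: L³/(3EI) = 414.1/EI.
Compatibility at Q: δ_0 − R_Q·δ_{QQ} = 0, so R_Q = 15473/414.1 = 37.36 kN.
Vertical equilibrium: R_P = ΣP − R_Q = 78 − 37.36 = 40.64 kN.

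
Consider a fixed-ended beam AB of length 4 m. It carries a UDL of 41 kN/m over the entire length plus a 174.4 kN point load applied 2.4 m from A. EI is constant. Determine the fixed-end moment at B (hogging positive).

M_B = 155.1 kN·m

Release both end moments; the primary structure is a simply-supported span AB with redundants M_A and M_B.
On the primary (simply-supported) span, the end slopes from the loading are:
  at A: UDL 41: wL³/(24EI) = 109.3/EI
  at B: UDL 41: wL³/(24EI) = 109.3/EI
  at A: point load 174.4 at a = 2.4: Pab(L + b)/(6LEI) = 156.3/EI
  at B: point load 174.4 at a = 2.4: Pab(L + a)/(6LEI) = 178.6/EI
  θ_A0 = 265.6/EI,  θ_B0 = 287.9/EI
Flexibility coefficients: a unit moment at one end gives L/(3EI) there and L/(6EI) at the far end, so f₁₁ = f₂₂ = 1.333/EI and f₁₂ = f₂₁ = 0.6667/EI.
Compatibility — zero rotation at each built-in end:
  1.333 M_A + 0.6667 M_B = 265.6
  0.6667 M_A + 1.333 M_B = 287.9
Solving the pair gives M_A = 121.6 kN·m and M_B = 155.1 kN·m (hogging).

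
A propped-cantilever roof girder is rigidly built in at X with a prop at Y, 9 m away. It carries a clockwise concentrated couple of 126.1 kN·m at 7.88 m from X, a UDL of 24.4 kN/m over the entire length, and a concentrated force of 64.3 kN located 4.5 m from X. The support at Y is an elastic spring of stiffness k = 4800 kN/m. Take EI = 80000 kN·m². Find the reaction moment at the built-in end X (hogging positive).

M_X = 366.6 kN·m

Take the reaction at Y as the redundant and release it; the primary structure is a cantilever fixed at X.
Primary-structure tip deflection at Y by superposition:
  clockwise couple 126.1 at a = 7.88: M₀a(2L − a)/(2EI) = 5028/EI
  UDL 24.4: wL⁴/(8EI) = 20011/EI
  point load 64.3 at a = 4.5: Pa²(3L − a)/(6EI) = 4883/EI
  δ_0 = 29922/EI
Flexibility coefficient — unit upward force at Y: δ_{YY} = L³/(3EI) = 243/EI.
With EI = 80000 kN·m²: δ_0 = 0.37402 m and δ_{YY} = 0.003037 m/kN.
Compatibility — the spring shortens by R_Y/k under the reaction it provides: δ_0 − R_Y·δ_{YY} = R_Y/k. With 1/k = 0.000208 m/kN, R_Y = δ_0 / (δ_{YY} + 1/k) = 0.37402 / (0.003037 + 0.000208) = 115.2 kN.
Moment equilibrium about X: M_X = Σ(load moments about X) − R_Y·L = 1404 − 115.2×9 = 366.6 kN·m.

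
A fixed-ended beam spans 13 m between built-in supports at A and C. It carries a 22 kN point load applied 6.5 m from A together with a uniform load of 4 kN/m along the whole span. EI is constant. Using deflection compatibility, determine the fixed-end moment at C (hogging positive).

M_C = 92.08 kN·m

Take the two fixed-end moments M_A, M_C as redundants; the released structure is the simple span AC.
Simple-span end rotations at A and C under the given loads:
  at A: point load 22 at a = 6.5: Pab(L + b)/(6LEI) = 232.4/EI
  at C: point load 22 at a = 6.5: Pab(L + a)/(6LEI) = 232.4/EI
  at A: UDL 4: wL³/(24EI) = 366.2/EI
  at C: UDL 4: wL³/(24EI) = 366.2/EI
  θ_A0 = 598.5/EI,  θ_C0 = 598.5/EI
Flexibility coefficients: a unit moment at one end gives L/(3EI) there and L/(6EI) at the far end, so f₁₁ = f₂₂ = 4.333/EI and f₁₂ = f₂₁ = 2.167/EI.
Compatibility — zero rotation at each built-in end:
  4.333 M_A + 2.167 M_C = 598.5
  2.167 M_A + 4.333 M_C = 598.5
Solving the pair gives M_A = 92.08 kN·m and M_C = 92.08 kN·m (hogging).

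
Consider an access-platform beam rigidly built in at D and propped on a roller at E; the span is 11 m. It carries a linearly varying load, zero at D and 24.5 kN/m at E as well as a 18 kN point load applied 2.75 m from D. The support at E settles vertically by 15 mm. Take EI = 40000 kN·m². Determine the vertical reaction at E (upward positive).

Remove the prop at E; the released (primary) structure is a cantilever built in at D.
Deflection at E on the released cantilever, summing each load's contribution:
  triangular load, peak 24.5 at the free end: 11w₀L⁴/(120EI) = 32881/EI
  point load 18 at a = 2.75: Pa²(3L − a)/(6EI) = 686.3/EI
  δ_0 = 33568/EI
Flexibility coefficient — unit upward force at E: δ_{EE} = L³/(3EI) = 443.7/EI.
With EI = 40000 kN·m²: δ_0 = 0.83919 m and δ_{EE} = 0.011092 m/kN.
Compatibility — the beam at E must follow the support down by 0.015 m: δ_0 − R_E·δ_{EE} = 0.015, so R_E = (0.83919 − 0.015)/0.011092 = 74.31 kN.

R_E = 74.31 kN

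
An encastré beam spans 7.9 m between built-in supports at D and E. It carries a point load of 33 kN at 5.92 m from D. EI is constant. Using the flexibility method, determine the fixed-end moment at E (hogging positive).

M_E = 36.69 kN·m

Take the two fixed-end moments M_D, M_E as redundants; the released structure is the simple span DE.
On the primary (simply-supported) span, the end slopes from the loading are:
  at D: point load 33 at a = 5.92: Pab(L + b)/(6LEI) = 80.63/EI
  at E: point load 33 at a = 5.92: Pab(L + a)/(6LEI) = 112.8/EI
  θ_D0 = 80.63/EI,  θ_E0 = 112.8/EI
Flexibility coefficients: a unit moment at one end gives L/(3EI) there and L/(6EI) at the far end, so f₁₁ = f₂₂ = 2.633/EI and f₁₂ = f₂₁ = 1.317/EI.
Compatibility — zero rotation at each built-in end:
  2.633 M_D + 1.317 M_E = 80.63
  1.317 M_D + 2.633 M_E = 112.8
Solving the pair gives M_D = 12.27 kN·m and M_E = 36.69 kN·m (hogging).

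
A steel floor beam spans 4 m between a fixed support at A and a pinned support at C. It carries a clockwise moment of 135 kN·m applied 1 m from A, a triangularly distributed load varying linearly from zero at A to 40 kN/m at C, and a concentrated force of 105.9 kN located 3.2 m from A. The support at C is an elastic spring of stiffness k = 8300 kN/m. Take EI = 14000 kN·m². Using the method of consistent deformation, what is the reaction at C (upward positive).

R_C = 130.4 kN

Choose R_C as the redundant. The primary structure is the cantilever fixed at A.
Deflection at C on the released cantilever, summing each load's contribution:
  clockwise couple 135 at a = 1: M₀a(2L − a)/(2EI) = 472.5/EI
  triangular load, peak 40 at the free end: 11w₀L⁴/(120EI) = 938.7/EI
  point load 105.9 at a = 3.2: Pa²(3L − a)/(6EI) = 1590/EI
  δ_0 = 3002/EI
Flexibility coefficient — unit upward force at C: δ_{CC} = L³/(3EI) = 21.33/EI.
With EI = 14000 kN·m²: δ_0 = 0.2144 m and δ_{CC} = 0.001524 m/kN.
Compatibility — the spring shortens by R_C/k under the reaction it provides: δ_0 − R_C·δ_{CC} = R_C/k. With 1/k = 0.00012 m/kN, R_C = δ_0 / (δ_{CC} + 1/k) = 0.2144 / (0.001524 + 0.00012) = 130.4 kN.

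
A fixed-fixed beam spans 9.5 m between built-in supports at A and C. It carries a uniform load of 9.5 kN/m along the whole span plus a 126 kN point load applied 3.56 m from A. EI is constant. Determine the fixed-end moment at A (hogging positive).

M_A = 246.8 kN·m

Release both end moments; the primary structure is a simply-supported span AC with redundants M_A and M_C.
End rotations of the released simple span under the applied load (×1/EI):
  at A: UDL 9.5: wL³/(24EI) = 339.4/EI
  at C: UDL 9.5: wL³/(24EI) = 339.4/EI
  at A: point load 126 at a = 3.56: Pab(L + b)/(6LEI) = 721.7/EI
  at C: point load 126 at a = 3.56: Pab(L + a)/(6LEI) = 610.5/EI
  θ_A0 = 1061/EI,  θ_C0 = 949.9/EI
Flexibility coefficients: a unit moment at one end gives L/(3EI) there and L/(6EI) at the far end, so f₁₁ = f₂₂ = 3.167/EI and f₁₂ = f₂₁ = 1.583/EI.
Compatibility — zero rotation at each built-in end:
  3.167 M_A + 1.583 M_C = 1061
  1.583 M_A + 3.167 M_C = 949.9
Solving the pair gives M_A = 246.8 kN·m and M_C = 176.5 kN·m (hogging).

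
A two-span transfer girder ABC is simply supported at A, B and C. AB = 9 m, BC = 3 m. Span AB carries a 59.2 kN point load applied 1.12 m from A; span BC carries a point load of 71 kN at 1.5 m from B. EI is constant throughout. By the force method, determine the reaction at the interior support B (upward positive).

R_B = 58.18 kN

Insert a hinge at B; M_B is the redundant, and each span becomes simply supported.
Rotations at B on the released spans (each span's end-slope, ×1/EI):
  span AB: point load 59.2 at a = 1.12: Pab(L + a)/(6LEI) = 97.92/EI
  span BC: point load 71 at a = 1.5: Pab(L + b)/(6LEI) = 39.94/EI
  relative rotation θ_0 = (97.92 + 39.94)/EI = 137.9/EI
A unit hogging moment at B produces rotation L₁/(3EI) + L₂/(3EI) = 4/EI.
Slope continuity at B: θ_0 = M_B·4/EI, so M_B = 137.9/4 = 34.46 kN·m (hogging).
Span AB, ΣM about A with M_B applied at B: R_B^{AB}·9 = 66.3 + 34.46, so R_B^{AB} = 11.2 kN and R_A = 59.2 − 11.2 = 48 kN.
Span BC, ΣM about C: R_B^{BC}·3 = 106.5 + 34.46, so R_B^{BC} = 46.99 kN and R_C = 71 − 46.99 = 24.01 kN.
R_B = 11.2 + 46.99 = 58.18 kN.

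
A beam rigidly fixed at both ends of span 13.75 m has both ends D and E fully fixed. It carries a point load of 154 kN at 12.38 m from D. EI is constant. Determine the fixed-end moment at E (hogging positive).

M_E = 171 kN·m

Release both end moments; the primary structure is a simply-supported span DE with redundants M_D and M_E.
End rotations of the released simple span under the applied load (×1/EI):
  at D: point load 154 at a = 12.38: Pab(L + b)/(6LEI) = 478.7/EI
  at E: point load 154 at a = 12.38: Pab(L + a)/(6LEI) = 827.3/EI
  θ_D0 = 478.7/EI,  θ_E0 = 827.3/EI
Flexibility coefficients: a unit moment at one end gives L/(3EI) there and L/(6EI) at the far end, so f₁₁ = f₂₂ = 4.583/EI and f₁₂ = f₂₁ = 2.292/EI.
Compatibility — zero rotation at each built-in end:
  4.583 M_D + 2.292 M_E = 478.7
  2.292 M_D + 4.583 M_E = 827.3
Solving the pair gives M_D = 18.93 kN·m and M_E = 171 kN·m (hogging).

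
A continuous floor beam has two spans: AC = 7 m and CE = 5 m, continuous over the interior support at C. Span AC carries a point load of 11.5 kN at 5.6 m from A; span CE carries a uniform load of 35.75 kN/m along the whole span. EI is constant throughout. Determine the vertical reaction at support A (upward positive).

R_A = -5.316 kN

Insert a hinge at C; M_C is the redundant, and each span becomes simply supported.
Rotations at C on the released spans (each span's end-slope, ×1/EI):
  span AC: point load 11.5 at a = 5.6: Pab(L + a)/(6LEI) = 27.05/EI
  span CE: UDL 35.75: wL³/(24EI) = 186.2/EI
  relative rotation θ_0 = (27.05 + 186.2)/EI = 213.2/EI
A unit hogging moment at C produces rotation L₁/(3EI) + L₂/(3EI) = 4/EI.
Compatibility: M_C·(L₁+L₂)/(3EI) = θ_0, giving M_C = 53.31 kN·m (hogging).
Span AC, ΣM about A with M_C applied at C: R_C^{AC}·7 = 64.4 + 53.31, so R_C^{AC} = 16.82 kN and R_A = 11.5 − 16.82 = -5.316 kN.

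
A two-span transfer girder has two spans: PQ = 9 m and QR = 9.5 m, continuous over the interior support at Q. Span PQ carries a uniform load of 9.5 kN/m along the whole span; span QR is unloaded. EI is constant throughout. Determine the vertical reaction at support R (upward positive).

R_R = -4.926 kN

Take M_Q as the redundant. Released structure: two simple spans PQ and QR with a hinge at Q.
End slopes at the hinge Q, treating each span as simply supported:
  span PQ: UDL 9.5: wL³/(24EI) = 288.6/EI
  relative rotation θ_0 = (288.6 + 0)/EI = 288.6/EI
A unit hogging moment at Q produces rotation L₁/(3EI) + L₂/(3EI) = 6.167/EI.
Slope continuity at Q: θ_0 = M_Q·6.167/EI, so M_Q = 288.6/6.167 = 46.79 kN·m (hogging).
Span QR, ΣM about R: R_Q^{QR}·9.5 = 0 + 46.79, so R_Q^{QR} = 4.926 kN and R_R = 0 − 4.926 = -4.926 kN.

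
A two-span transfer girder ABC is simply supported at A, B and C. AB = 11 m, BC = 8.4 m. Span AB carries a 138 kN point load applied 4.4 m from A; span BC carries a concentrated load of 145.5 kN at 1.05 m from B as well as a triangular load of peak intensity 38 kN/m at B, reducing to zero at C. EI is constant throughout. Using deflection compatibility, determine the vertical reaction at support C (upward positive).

Insert a hinge at B; M_B is the redundant, and each span becomes simply supported.
Rotations at B on the released spans (each span's end-slope, ×1/EI):
  span AB: point load 138 at a = 4.4: Pab(L + a)/(6LEI) = 935.1/EI
  span BC: point load 145.5 at a = 1.05: Pab(L + b)/(6LEI) = 350.9/EI
  span BC: triangular load, peak 38: w₀L³/(45EI) = 500.5/EI
  relative rotation θ_0 = (935.1 + 851.4)/EI = 1786/EI
A unit hogging moment at B produces rotation L₁/(3EI) + L₂/(3EI) = 6.467/EI.
Slope continuity at B: θ_0 = M_B·6.467/EI, so M_B = 1786/6.467 = 276.3 kN·m (hogging).
Span BC, ΣM about C: R_B^{BC}·8.4 = 1963 + 276.3, so R_B^{BC} = 266.6 kN and R_C = 305.1 − 266.6 = 38.5 kN.

R_C = 38.5 kN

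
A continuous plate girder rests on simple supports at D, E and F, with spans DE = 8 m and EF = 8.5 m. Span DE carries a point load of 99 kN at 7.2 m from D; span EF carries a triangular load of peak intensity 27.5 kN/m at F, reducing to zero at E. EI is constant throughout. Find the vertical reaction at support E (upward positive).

R_E = 150.5 kN

Release continuity at E by inserting a hinge; the redundant is the internal moment M_E. The primary structure is two simply-supported spans DE and EF.
End slopes at the hinge E, treating each span as simply supported:
  span DE: point load 99 at a = 7.2: Pab(L + a)/(6LEI) = 180.6/EI
  span EF: triangular load, peak 27.5: 7w₀L³/(360EI) = 328.4/EI
  relative rotation θ_0 = (180.6 + 328.4)/EI = 509/EI
A unit hogging moment at E produces rotation L₁/(3EI) + L₂/(3EI) = 5.5/EI.
Compatibility: M_E·(L₁+L₂)/(3EI) = θ_0, giving M_E = 92.54 kN·m (hogging).
Span DE, ΣM about D with M_E applied at E: R_E^{DE}·8 = 712.8 + 92.54, so R_E^{DE} = 100.7 kN and R_D = 99 − 100.7 = -1.667 kN.
Span EF, ΣM about F: R_E^{EF}·8.5 = 331.1 + 92.54, so R_E^{EF} = 49.85 kN and R_F = 116.9 − 49.85 = 67.03 kN.
R_E = 100.7 + 49.85 = 150.5 kN.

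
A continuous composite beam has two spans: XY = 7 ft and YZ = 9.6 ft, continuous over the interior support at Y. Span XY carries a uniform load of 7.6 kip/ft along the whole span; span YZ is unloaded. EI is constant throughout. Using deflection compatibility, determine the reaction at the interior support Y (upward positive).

Insert a hinge at Y; M_Y is the redundant, and each span becomes simply supported.
End slopes at the hinge Y, treating each span as simply supported:
  span XY: UDL 7.6: wL³/(24EI) = 108.6/EI
  relative rotation θ_0 = (108.6 + 0)/EI = 108.6/EI
A unit hogging moment at Y produces rotation L₁/(3EI) + L₂/(3EI) = 5.533/EI.
Slope continuity at Y: θ_0 = M_Y·5.533/EI, so M_Y = 108.6/5.533 = 19.63 kip·ft (hogging).
Span XY, ΣM about X with M_Y applied at Y: R_Y^{XY}·7 = 186.2 + 19.63, so R_Y^{XY} = 29.4 kip and R_X = 53.2 − 29.4 = 23.8 kip.
Span YZ, ΣM about Z: R_Y^{YZ}·9.6 = 0 + 19.63, so R_Y^{YZ} = 2.045 kip and R_Z = 0 − 2.045 = -2.045 kip.
R_Y = 29.4 + 2.045 = 31.45 kip.

R_Y = 31.45 kip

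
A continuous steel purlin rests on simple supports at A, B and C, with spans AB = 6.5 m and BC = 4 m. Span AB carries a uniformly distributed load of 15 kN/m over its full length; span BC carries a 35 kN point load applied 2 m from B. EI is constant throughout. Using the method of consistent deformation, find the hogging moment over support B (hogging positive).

Release continuity at B by inserting a hinge; the redundant is the internal moment M_B. The primary structure is two simply-supported spans AB and BC.
End slopes at the hinge B, treating each span as simply supported:
  span AB: UDL 15: wL³/(24EI) = 171.6/EI
  span BC: point load 35 at a = 2: Pab(L + b)/(6LEI) = 35/EI
  relative rotation θ_0 = (171.6 + 35)/EI = 206.6/EI
A unit hogging moment at B produces rotation L₁/(3EI) + L₂/(3EI) = 3.5/EI.
Compatibility: M_B·(L₁+L₂)/(3EI) = θ_0, giving M_B = 59.04 kN·m (hogging).

M_B = 59.04 kN·m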